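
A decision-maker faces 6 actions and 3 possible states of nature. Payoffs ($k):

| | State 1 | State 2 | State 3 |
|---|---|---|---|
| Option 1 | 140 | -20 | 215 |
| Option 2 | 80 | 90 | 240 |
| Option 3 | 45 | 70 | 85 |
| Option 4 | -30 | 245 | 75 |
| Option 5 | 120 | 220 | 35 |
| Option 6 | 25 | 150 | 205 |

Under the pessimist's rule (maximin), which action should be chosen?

Row minima: Option 1=-20, Option 2=80, Option 3=45, Option 4=-30, Option 5=35, Option 6=25
Best worst-case = 80 → Option 2.

Option 2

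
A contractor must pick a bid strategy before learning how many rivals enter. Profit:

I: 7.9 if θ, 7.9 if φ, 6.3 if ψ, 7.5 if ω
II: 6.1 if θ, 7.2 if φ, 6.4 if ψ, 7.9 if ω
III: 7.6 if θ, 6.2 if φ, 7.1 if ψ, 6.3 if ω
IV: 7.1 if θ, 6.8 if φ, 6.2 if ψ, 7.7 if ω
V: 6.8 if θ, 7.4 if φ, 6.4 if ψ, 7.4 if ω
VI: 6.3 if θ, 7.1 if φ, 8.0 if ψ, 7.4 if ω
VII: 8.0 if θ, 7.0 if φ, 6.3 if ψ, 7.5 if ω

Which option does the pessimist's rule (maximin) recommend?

Row minima: I=6.3, II=6.1, III=6.2, IV=6.2, V=6.4, VI=6.3, VII=6.3
Best worst-case = 6.4 → V.

V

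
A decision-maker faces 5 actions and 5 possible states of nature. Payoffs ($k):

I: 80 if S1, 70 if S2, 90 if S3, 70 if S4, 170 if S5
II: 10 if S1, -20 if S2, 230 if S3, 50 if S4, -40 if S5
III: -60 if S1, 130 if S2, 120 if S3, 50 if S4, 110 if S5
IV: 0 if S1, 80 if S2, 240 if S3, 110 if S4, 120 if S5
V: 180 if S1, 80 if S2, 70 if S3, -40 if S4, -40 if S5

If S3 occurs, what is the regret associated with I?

Best payoff under S3 is 240.
Regret = 240 − 90 = 150.

150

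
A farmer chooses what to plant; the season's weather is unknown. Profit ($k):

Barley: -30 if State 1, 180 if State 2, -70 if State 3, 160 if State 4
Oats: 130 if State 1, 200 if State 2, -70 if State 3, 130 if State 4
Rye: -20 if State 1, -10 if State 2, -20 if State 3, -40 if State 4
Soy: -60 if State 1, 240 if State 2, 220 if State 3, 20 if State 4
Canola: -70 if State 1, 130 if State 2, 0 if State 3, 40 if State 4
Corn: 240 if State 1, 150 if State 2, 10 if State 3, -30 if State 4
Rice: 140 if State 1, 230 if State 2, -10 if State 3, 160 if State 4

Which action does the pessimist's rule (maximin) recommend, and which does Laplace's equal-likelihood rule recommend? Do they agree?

maximin → Rice; laplace → Rice (agree)

Row minima: Barley=-70, Oats=-70, Rye=-40, Soy=-60, Canola=-70, Corn=-30, Rice=-10
Best worst-case = -10 → Rice.
Row averages: Barley=60, Oats=97.5, Rye=-22.5, Soy=105, Canola=25, Corn=92.5, Rice=130
Highest average = 130 → Rice.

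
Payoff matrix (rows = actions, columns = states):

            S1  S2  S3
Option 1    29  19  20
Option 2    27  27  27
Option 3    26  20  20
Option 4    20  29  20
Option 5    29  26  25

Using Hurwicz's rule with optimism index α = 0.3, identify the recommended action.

Option 2

Option 1: 0.3·29 + 0.7·19 = 22
Option 2: 0.3·27 + 0.7·27 = 27
Option 3: 0.3·26 + 0.7·20 = 21.8
Option 4: 0.3·29 + 0.7·20 = 22.7
Option 5: 0.3·29 + 0.7·25 = 26.2
Highest Hurwicz score = 27 → Option 2.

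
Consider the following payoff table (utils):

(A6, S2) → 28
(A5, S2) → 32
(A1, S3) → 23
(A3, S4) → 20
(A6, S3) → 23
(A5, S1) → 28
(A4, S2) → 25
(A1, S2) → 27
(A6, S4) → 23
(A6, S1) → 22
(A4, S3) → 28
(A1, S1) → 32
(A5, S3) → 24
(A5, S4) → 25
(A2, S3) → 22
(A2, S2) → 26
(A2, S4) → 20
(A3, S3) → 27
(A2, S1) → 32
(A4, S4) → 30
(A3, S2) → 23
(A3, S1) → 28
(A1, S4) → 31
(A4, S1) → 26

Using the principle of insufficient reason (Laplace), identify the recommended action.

A1

Row averages: A1=28.25, A2=25, A3=24.5, A4=27.25, A5=27.25, A6=24
Highest average = 28.25 → A1.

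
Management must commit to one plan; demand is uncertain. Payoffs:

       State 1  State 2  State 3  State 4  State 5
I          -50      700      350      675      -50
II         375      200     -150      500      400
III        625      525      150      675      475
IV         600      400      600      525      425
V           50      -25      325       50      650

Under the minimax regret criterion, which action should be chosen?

IV

Column bests: State 1=625, State 2=700, State 3=600, State 4=675, State 5=650.
I regrets: 675, 0, 250, 0, 700 → max 700
II regrets: 250, 500, 750, 175, 250 → max 750
III regrets: 0, 175, 450, 0, 175 → max 450
IV regrets: 25, 300, 0, 150, 225 → max 300
V regrets: 575, 725, 275, 625, 0 → max 725
Smallest max regret = 300 → IV.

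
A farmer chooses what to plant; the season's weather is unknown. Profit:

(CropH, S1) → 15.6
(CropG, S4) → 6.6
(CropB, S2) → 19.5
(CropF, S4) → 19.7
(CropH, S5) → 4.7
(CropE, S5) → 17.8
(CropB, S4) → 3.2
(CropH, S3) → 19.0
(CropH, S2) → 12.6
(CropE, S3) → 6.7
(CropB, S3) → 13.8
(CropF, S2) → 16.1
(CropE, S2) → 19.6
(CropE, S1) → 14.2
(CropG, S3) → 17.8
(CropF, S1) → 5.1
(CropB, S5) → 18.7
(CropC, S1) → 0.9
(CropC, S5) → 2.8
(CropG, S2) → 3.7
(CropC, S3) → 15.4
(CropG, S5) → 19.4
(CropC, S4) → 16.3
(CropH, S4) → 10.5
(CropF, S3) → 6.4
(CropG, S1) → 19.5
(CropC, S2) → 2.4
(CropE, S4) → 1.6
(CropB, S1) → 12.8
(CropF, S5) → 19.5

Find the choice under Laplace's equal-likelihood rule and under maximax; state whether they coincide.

laplace → CropB; maximax → CropF (disagree)

Row averages: CropG=13.4, CropC=7.56, CropH=12.48, CropE=11.98, CropF=13.36, CropB=13.6
Highest average = 13.6 → CropB.
Row maxima: CropG=19.5, CropC=16.3, CropH=19.0, CropE=19.6, CropF=19.7, CropB=19.5
Best best-case = 19.7 → CropF.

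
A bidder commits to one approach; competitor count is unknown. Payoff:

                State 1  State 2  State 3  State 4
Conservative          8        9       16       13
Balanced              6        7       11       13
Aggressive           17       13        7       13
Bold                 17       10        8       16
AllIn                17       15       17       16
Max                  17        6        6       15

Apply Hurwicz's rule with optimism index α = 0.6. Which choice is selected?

AllIn

Conservative: 0.6·16 + 0.4·8 = 12.8
Balanced: 0.6·13 + 0.4·6 = 10.2
Aggressive: 0.6·17 + 0.4·7 = 13
Bold: 0.6·17 + 0.4·8 = 13.4
AllIn: 0.6·17 + 0.4·15 = 16.2
Max: 0.6·17 + 0.4·6 = 12.6
Highest Hurwicz score = 16.2 → AllIn.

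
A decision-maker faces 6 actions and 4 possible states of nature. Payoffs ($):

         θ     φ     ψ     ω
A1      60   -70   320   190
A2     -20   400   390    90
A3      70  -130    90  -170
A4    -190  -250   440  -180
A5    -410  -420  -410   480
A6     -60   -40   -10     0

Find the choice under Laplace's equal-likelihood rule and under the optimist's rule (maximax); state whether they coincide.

laplace → A2; maximax → A5 (disagree)

Row averages: A1=125, A2=215, A3=-35, A4=-45, A5=-190, A6=-27.5
Highest average = 215 → A2.
Row maxima: A1=320, A2=400, A3=90, A4=440, A5=480, A6=0
Best best-case = 480 → A5.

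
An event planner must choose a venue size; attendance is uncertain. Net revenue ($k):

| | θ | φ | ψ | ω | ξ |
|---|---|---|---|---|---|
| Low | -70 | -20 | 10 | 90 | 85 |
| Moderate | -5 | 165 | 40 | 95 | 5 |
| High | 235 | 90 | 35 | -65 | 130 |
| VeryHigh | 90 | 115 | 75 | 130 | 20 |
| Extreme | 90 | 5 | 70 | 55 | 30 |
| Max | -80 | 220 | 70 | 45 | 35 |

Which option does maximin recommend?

Row minima: Low=-70, Moderate=-5, High=-65, VeryHigh=20, Extreme=5, Max=-80
Best worst-case = 20 → VeryHigh.

VeryHigh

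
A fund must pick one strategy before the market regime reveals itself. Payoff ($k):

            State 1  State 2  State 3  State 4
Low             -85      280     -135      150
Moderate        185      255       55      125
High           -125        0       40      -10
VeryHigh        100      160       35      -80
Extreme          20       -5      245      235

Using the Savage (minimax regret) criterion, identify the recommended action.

Column bests: State 1=185, State 2=280, State 3=245, State 4=235.
Low regrets: 270, 0, 380, 85 → max 380
Moderate regrets: 0, 25, 190, 110 → max 190
High regrets: 310, 280, 205, 245 → max 310
VeryHigh regrets: 85, 120, 210, 315 → max 315
Extreme regrets: 165, 285, 0, 0 → max 285
Smallest max regret = 190 → Moderate.

Moderate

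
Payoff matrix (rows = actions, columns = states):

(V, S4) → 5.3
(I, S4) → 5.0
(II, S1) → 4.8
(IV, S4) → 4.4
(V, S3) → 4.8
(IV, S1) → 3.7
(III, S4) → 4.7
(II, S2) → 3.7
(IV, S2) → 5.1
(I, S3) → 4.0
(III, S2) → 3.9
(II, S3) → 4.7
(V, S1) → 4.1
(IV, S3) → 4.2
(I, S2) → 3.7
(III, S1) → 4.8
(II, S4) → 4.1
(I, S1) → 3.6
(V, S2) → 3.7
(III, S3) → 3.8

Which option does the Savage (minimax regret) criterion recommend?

Column bests: S1=4.8, S2=5.1, S3=4.8, S4=5.3.
I regrets: 1.2, 1.4, 0.8, 0.3 → max 1.4
II regrets: 0.0, 1.4, 0.1, 1.2 → max 1.4
III regrets: 0.0, 1.2, 1.0, 0.6 → max 1.2
IV regrets: 1.1, 0.0, 0.6, 0.9 → max 1.1
V regrets: 0.7, 1.4, 0.0, 0.0 → max 1.4
Smallest max regret = 1.1 → IV.

IV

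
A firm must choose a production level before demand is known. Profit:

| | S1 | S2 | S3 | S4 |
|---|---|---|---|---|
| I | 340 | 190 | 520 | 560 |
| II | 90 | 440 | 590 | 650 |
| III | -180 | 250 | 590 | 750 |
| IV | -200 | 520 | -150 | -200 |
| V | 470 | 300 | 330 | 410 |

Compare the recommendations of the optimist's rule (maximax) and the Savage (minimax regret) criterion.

maximax → III; minimax regret → I (disagree)

Row maxima: I=560, II=650, III=750, IV=520, V=470
Best best-case = 750 → III.
Column bests: S1=470, S2=520, S3=590, S4=750.
I regrets: 130, 330, 70, 190 → max 330
II regrets: 380, 80, 0, 100 → max 380
III regrets: 650, 270, 0, 0 → max 650
IV regrets: 670, 0, 740, 950 → max 950
V regrets: 0, 220, 260, 340 → max 340
Smallest max regret = 330 → I.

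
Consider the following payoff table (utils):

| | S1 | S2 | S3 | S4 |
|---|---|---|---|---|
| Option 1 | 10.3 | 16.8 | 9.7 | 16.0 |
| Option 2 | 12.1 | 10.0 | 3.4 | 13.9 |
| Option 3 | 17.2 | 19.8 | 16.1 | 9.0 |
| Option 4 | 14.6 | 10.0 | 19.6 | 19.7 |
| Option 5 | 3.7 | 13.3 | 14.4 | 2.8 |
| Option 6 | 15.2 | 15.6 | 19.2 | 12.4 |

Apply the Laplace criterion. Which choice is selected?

Option 4

Row averages: Option 1=13.2, Option 2=9.85, Option 3=15.525, Option 4=15.975, Option 5=8.55, Option 6=15.6
Highest average = 15.975 → Option 4.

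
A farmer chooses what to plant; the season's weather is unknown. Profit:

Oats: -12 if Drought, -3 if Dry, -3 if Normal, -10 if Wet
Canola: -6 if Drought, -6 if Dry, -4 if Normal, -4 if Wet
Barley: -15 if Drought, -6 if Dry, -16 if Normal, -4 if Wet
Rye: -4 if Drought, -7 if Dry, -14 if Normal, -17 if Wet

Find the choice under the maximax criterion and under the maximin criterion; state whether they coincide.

Row maxima: Oats=-3, Canola=-4, Barley=-4, Rye=-4
Best best-case = -3 → Oats.
Row minima: Oats=-12, Canola=-6, Barley=-16, Rye=-17
Best worst-case = -6 → Canola.

maximax → Oats; maximin → Canola (disagree)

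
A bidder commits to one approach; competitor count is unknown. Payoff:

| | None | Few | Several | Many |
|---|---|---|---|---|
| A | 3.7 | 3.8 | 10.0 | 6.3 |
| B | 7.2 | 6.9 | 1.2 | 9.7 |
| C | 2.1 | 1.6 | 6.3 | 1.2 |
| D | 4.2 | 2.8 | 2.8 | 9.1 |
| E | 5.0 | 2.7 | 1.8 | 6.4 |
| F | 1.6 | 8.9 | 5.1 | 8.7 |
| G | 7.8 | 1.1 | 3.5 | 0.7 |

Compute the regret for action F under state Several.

Best payoff under Several is 10.0.
Regret = 10.0 − 5.1 = 4.9.

4.9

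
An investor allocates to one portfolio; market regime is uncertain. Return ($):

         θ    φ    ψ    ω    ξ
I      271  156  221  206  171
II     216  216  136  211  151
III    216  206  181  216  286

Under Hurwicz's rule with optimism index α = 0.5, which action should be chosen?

I: 0.5·271 + 0.5·156 = 213.5
II: 0.5·216 + 0.5·136 = 176
III: 0.5·286 + 0.5·181 = 233.5
Highest Hurwicz score = 233.5 → III.

III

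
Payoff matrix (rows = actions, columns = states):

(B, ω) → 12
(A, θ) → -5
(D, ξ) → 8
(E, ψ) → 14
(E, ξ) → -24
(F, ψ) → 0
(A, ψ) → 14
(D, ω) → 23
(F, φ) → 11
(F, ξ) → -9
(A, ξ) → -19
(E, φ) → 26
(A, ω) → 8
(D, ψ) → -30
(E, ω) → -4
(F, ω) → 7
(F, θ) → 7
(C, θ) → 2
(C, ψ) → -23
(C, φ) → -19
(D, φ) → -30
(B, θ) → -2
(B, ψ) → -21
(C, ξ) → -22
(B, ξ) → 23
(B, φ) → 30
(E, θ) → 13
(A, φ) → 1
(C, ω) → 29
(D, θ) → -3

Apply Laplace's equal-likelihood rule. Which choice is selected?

B

Row averages: A=-0.2, B=8.4, C=-6.6, D=-6.4, E=5, F=3.2
Highest average = 8.4 → B.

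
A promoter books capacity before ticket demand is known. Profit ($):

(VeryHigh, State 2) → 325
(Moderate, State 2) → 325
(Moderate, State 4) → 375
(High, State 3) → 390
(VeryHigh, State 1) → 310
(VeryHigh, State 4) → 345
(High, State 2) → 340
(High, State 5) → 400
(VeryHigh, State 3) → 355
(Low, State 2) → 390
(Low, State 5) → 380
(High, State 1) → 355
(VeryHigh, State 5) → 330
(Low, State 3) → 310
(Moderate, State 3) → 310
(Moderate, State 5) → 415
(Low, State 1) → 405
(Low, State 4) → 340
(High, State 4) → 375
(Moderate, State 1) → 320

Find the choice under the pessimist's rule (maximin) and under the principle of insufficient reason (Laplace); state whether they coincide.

Row minima: Low=310, Moderate=310, High=340, VeryHigh=310
Best worst-case = 340 → High.
Row averages: Low=365, Moderate=349, High=372, VeryHigh=333
Highest average = 372 → High.

maximin → High; laplace → High (agree)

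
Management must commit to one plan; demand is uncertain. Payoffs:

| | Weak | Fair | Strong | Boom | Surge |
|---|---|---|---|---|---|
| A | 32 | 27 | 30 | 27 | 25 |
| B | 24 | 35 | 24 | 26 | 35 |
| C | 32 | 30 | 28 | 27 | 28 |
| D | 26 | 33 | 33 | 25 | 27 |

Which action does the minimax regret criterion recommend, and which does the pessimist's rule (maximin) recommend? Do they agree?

minimax regret → C; maximin → C (agree)

Column bests: Weak=32, Fair=35, Strong=33, Boom=27, Surge=35.
A regrets: 0, 8, 3, 0, 10 → max 10
B regrets: 8, 0, 9, 1, 0 → max 9
C regrets: 0, 5, 5, 0, 7 → max 7
D regrets: 6, 2, 0, 2, 8 → max 8
Smallest max regret = 7 → C.
Row minima: A=25, B=24, C=27, D=25
Best worst-case = 27 → C.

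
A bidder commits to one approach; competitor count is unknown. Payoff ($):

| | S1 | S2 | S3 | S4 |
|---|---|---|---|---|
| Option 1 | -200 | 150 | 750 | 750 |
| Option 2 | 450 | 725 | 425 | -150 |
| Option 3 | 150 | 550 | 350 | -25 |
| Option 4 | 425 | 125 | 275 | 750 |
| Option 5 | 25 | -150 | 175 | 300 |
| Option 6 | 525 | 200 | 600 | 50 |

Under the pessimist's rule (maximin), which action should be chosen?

Row minima: Option 1=-200, Option 2=-150, Option 3=-25, Option 4=125, Option 5=-150, Option 6=50
Best worst-case = 125 → Option 4.

Option 4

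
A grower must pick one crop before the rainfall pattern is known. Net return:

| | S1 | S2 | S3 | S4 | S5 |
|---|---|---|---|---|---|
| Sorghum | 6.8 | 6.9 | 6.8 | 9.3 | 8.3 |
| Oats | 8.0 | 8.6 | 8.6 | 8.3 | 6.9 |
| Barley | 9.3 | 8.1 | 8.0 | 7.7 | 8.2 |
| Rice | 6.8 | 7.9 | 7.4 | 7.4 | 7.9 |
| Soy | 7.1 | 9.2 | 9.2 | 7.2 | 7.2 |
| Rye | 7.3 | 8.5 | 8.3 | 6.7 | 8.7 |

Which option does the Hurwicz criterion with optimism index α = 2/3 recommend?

Sorghum: 2/3·9.3 + 1/3·6.8 = 127/15
Oats: 2/3·8.6 + 1/3·6.9 = 241/30
Barley: 2/3·9.3 + 1/3·7.7 = 263/30
Rice: 2/3·7.9 + 1/3·6.8 = 113/15
Soy: 2/3·9.2 + 1/3·7.1 = 8.5
Rye: 2/3·8.7 + 1/3·6.7 = 241/30
Highest Hurwicz score = 263/30 → Barley.

Barley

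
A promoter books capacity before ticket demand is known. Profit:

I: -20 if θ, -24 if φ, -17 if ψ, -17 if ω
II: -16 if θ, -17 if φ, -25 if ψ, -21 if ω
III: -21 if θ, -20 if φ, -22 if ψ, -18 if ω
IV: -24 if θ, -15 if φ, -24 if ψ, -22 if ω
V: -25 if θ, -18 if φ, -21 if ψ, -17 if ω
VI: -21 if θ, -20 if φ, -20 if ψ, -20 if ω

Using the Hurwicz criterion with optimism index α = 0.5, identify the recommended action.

I: 0.5·(-17) + 0.5·(-24) = -20.5
II: 0.5·(-16) + 0.5·(-25) = -20.5
III: 0.5·(-18) + 0.5·(-22) = -20
IV: 0.5·(-15) + 0.5·(-24) = -19.5
V: 0.5·(-17) + 0.5·(-25) = -21
VI: 0.5·(-20) + 0.5·(-21) = -20.5
Highest Hurwicz score = -19.5 → IV.

IV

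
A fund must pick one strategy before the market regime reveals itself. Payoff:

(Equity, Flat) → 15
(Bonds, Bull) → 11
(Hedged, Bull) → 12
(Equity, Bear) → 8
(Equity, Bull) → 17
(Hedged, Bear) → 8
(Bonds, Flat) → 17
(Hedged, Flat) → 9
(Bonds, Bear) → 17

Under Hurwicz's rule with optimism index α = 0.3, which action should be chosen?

Bonds

Hedged: 0.3·12 + 0.7·8 = 9.2
Equity: 0.3·17 + 0.7·8 = 10.7
Bonds: 0.3·17 + 0.7·11 = 12.8
Highest Hurwicz score = 12.8 → Bonds.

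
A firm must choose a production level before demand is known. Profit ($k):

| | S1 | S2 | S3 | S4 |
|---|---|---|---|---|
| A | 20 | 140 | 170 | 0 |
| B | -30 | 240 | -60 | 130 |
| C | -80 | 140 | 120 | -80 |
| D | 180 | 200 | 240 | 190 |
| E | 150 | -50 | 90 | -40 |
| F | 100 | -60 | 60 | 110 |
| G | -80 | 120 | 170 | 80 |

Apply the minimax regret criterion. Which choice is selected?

D

Column bests: S1=180, S2=240, S3=240, S4=190.
A regrets: 160, 100, 70, 190 → max 190
B regrets: 210, 0, 300, 60 → max 300
C regrets: 260, 100, 120, 270 → max 270
D regrets: 0, 40, 0, 0 → max 40
E regrets: 30, 290, 150, 230 → max 290
F regrets: 80, 300, 180, 80 → max 300
G regrets: 260, 120, 70, 110 → max 260
Smallest max regret = 40 → D.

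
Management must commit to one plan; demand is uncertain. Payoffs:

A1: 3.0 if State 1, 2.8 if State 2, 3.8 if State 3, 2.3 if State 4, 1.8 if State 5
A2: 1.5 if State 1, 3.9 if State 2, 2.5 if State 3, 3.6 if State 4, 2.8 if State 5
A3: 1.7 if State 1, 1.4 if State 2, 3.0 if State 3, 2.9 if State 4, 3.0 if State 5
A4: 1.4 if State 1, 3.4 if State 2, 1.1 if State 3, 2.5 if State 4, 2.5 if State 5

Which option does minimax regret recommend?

Column bests: State 1=3.0, State 2=3.9, State 3=3.8, State 4=3.6, State 5=3.0.
A1 regrets: 0.0, 1.1, 0.0, 1.3, 1.2 → max 1.3
A2 regrets: 1.5, 0.0, 1.3, 0.0, 0.2 → max 1.5
A3 regrets: 1.3, 2.5, 0.8, 0.7, 0.0 → max 2.5
A4 regrets: 1.6, 0.5, 2.7, 1.1, 0.5 → max 2.7
Smallest max regret = 1.3 → A1.

A1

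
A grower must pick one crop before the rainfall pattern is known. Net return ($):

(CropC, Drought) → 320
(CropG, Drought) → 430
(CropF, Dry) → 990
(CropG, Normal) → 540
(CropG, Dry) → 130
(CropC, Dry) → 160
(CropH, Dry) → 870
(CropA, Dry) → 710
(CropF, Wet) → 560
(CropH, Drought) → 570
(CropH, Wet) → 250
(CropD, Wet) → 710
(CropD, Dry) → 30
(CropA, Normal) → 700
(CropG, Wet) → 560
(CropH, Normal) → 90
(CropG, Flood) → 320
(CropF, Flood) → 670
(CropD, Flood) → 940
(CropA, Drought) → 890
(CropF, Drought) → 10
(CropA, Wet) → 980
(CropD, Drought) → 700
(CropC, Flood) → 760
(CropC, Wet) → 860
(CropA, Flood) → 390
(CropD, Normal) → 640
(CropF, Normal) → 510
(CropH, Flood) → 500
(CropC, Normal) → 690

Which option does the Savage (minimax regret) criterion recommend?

Column bests: Drought=890, Dry=990, Normal=700, Wet=980, Flood=940.
CropG regrets: 460, 860, 160, 420, 620 → max 860
CropD regrets: 190, 960, 60, 270, 0 → max 960
CropF regrets: 880, 0, 190, 420, 270 → max 880
CropA regrets: 0, 280, 0, 0, 550 → max 550
CropC regrets: 570, 830, 10, 120, 180 → max 830
CropH regrets: 320, 120, 610, 730, 440 → max 730
Smallest max regret = 550 → CropA.

CropA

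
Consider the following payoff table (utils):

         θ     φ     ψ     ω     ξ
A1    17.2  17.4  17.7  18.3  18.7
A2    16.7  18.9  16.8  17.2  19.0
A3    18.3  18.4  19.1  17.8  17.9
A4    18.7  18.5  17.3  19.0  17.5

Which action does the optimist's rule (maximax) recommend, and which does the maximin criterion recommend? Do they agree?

maximax → A3; maximin → A3 (agree)

Row maxima: A1=18.7, A2=19.0, A3=19.1, A4=19.0
Best best-case = 19.1 → A3.
Row minima: A1=17.2, A2=16.7, A3=17.8, A4=17.3
Best worst-case = 17.8 → A3.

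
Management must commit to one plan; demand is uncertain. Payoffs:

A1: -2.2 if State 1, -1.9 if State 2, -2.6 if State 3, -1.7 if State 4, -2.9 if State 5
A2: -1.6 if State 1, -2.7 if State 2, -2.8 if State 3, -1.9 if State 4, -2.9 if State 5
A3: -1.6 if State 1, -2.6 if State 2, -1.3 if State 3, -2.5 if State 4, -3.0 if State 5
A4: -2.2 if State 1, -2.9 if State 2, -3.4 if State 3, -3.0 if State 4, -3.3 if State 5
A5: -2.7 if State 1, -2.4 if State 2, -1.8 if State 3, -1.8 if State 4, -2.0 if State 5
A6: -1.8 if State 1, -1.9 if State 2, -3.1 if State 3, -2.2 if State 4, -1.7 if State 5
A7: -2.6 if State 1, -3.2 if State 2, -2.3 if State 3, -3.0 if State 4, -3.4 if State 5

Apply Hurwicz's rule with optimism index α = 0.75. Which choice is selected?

A3

A1: 0.75·(-1.7) + 0.25·(-2.9) = -2
A2: 0.75·(-1.6) + 0.25·(-2.9) = -1.925
A3: 0.75·(-1.3) + 0.25·(-3.0) = -1.725
A4: 0.75·(-2.2) + 0.25·(-3.4) = -2.5
A5: 0.75·(-1.8) + 0.25·(-2.7) = -2.025
A6: 0.75·(-1.7) + 0.25·(-3.1) = -2.05
A7: 0.75·(-2.3) + 0.25·(-3.4) = -2.575
Highest Hurwicz score = -1.725 → A3.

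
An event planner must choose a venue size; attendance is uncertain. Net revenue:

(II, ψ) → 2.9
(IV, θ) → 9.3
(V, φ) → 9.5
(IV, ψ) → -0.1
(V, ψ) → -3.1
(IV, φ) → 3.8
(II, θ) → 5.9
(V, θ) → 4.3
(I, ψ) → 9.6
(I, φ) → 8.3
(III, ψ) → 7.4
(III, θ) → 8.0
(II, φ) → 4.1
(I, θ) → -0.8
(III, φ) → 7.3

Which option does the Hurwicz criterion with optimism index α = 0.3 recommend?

I: 0.3·9.6 + 0.7·(-0.8) = 2.32
II: 0.3·5.9 + 0.7·2.9 = 3.8
III: 0.3·8.0 + 0.7·7.3 = 7.51
IV: 0.3·9.3 + 0.7·(-0.1) = 2.72
V: 0.3·9.5 + 0.7·(-3.1) = 0.68
Highest Hurwicz score = 7.51 → III.

III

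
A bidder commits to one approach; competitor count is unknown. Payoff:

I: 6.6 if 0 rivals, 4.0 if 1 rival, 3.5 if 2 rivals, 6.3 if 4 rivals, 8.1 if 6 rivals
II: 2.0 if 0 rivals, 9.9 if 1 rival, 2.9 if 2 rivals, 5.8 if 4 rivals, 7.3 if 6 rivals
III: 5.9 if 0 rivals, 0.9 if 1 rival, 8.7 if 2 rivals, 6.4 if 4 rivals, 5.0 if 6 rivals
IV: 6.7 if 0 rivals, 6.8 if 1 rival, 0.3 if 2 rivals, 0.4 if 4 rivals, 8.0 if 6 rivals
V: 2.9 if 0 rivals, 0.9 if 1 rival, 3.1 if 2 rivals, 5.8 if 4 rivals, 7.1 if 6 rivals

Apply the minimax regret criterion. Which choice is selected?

Column bests: 0 rivals=6.7, 1 rival=9.9, 2 rivals=8.7, 4 rivals=6.4, 6 rivals=8.1.
I regrets: 0.1, 5.9, 5.2, 0.1, 0.0 → max 5.9
II regrets: 4.7, 0.0, 5.8, 0.6, 0.8 → max 5.8
III regrets: 0.8, 9.0, 0.0, 0.0, 3.1 → max 9.0
IV regrets: 0.0, 3.1, 8.4, 6.0, 0.1 → max 8.4
V regrets: 3.8, 9.0, 5.6, 0.6, 1.0 → max 9.0
Smallest max regret = 5.8 → II.

II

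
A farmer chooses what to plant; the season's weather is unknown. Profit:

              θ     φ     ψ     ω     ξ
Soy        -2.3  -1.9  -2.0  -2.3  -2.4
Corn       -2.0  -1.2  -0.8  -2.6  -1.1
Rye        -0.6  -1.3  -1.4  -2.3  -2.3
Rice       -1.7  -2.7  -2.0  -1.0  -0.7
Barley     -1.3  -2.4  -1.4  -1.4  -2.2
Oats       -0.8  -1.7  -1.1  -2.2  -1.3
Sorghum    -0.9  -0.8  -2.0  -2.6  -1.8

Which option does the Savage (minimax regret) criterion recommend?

Oats

Column bests: θ=-0.6, φ=-0.8, ψ=-0.8, ω=-1.0, ξ=-0.7.
Soy regrets: 1.7, 1.1, 1.2, 1.3, 1.7 → max 1.7
Corn regrets: 1.4, 0.4, 0.0, 1.6, 0.4 → max 1.6
Rye regrets: 0.0, 0.5, 0.6, 1.3, 1.6 → max 1.6
Rice regrets: 1.1, 1.9, 1.2, 0.0, 0.0 → max 1.9
Barley regrets: 0.7, 1.6, 0.6, 0.4, 1.5 → max 1.6
Oats regrets: 0.2, 0.9, 0.3, 1.2, 0.6 → max 1.2
Sorghum regrets: 0.3, 0.0, 1.2, 1.6, 1.1 → max 1.6
Smallest max regret = 1.2 → Oats.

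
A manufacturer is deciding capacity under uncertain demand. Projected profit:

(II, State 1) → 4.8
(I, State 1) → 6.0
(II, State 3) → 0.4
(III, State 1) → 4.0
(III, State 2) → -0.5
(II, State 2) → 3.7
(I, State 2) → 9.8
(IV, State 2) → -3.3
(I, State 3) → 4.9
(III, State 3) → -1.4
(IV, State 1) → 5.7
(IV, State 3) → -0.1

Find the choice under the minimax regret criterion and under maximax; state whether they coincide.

Column bests: State 1=6.0, State 2=9.8, State 3=4.9.
I regrets: 0.0, 0.0, 0.0 → max 0.0
II regrets: 1.2, 6.1, 4.5 → max 6.1
III regrets: 2.0, 10.3, 6.3 → max 10.3
IV regrets: 0.3, 13.1, 5.0 → max 13.1
Smallest max regret = 0.0 → I.
Row maxima: I=9.8, II=4.8, III=4.0, IV=5.7
Best best-case = 9.8 → I.

minimax regret → I; maximax → I (agree)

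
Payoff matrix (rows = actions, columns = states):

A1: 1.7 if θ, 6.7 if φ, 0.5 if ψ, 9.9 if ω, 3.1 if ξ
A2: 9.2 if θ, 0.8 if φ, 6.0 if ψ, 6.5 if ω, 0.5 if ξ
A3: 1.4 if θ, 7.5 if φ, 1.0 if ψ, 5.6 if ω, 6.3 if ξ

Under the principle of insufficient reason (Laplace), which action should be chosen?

A2

Row averages: A1=4.38, A2=4.6, A3=4.36
Highest average = 4.6 → A2.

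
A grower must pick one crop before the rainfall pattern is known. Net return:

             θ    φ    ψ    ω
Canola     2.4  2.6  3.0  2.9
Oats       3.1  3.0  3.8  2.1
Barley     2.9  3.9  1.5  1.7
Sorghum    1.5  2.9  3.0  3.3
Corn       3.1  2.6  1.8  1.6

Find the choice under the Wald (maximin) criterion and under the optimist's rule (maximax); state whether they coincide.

Row minima: Canola=2.4, Oats=2.1, Barley=1.5, Sorghum=1.5, Corn=1.6
Best worst-case = 2.4 → Canola.
Row maxima: Canola=3.0, Oats=3.8, Barley=3.9, Sorghum=3.3, Corn=3.1
Best best-case = 3.9 → Barley.

maximin → Canola; maximax → Barley (disagree)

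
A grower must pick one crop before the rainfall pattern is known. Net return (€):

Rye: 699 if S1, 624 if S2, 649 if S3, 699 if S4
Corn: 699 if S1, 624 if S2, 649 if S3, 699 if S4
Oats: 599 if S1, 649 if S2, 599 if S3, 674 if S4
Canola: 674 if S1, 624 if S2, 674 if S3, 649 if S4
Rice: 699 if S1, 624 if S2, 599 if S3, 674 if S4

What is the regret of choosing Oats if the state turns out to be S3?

Best payoff under S3 is 674.
Regret = 674 − 599 = 75.

75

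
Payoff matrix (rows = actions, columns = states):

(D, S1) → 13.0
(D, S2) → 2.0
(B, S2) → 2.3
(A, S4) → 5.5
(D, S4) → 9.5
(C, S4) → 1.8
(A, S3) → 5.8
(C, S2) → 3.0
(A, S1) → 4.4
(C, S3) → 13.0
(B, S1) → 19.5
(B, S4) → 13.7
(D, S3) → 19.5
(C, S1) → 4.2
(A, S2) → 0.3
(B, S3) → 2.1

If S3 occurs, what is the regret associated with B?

17.4

Best payoff under S3 is 19.5.
Regret = 19.5 − 2.1 = 17.4.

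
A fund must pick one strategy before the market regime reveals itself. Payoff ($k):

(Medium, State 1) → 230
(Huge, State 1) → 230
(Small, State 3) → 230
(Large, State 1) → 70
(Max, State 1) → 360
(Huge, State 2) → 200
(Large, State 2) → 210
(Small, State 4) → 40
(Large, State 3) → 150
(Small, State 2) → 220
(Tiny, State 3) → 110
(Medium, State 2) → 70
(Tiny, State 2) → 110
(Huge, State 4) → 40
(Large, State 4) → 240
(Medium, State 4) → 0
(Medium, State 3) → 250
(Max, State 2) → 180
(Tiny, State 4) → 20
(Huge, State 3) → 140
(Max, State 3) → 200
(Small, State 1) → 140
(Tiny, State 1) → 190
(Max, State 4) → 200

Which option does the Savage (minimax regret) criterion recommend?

Max

Column bests: State 1=360, State 2=220, State 3=250, State 4=240.
Tiny regrets: 170, 110, 140, 220 → max 220
Small regrets: 220, 0, 20, 200 → max 220
Medium regrets: 130, 150, 0, 240 → max 240
Large regrets: 290, 10, 100, 0 → max 290
Huge regrets: 130, 20, 110, 200 → max 200
Max regrets: 0, 40, 50, 40 → max 50
Smallest max regret = 50 → Max.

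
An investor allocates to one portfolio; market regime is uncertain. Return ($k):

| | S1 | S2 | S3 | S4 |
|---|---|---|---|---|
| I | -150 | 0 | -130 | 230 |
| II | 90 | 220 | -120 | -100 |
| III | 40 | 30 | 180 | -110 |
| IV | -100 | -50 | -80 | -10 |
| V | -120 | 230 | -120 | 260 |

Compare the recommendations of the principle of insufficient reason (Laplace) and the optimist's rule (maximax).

laplace → V; maximax → V (agree)

Row averages: I=-12.5, II=22.5, III=35, IV=-60, V=62.5
Highest average = 62.5 → V.
Row maxima: I=230, II=220, III=180, IV=-10, V=260
Best best-case = 260 → V.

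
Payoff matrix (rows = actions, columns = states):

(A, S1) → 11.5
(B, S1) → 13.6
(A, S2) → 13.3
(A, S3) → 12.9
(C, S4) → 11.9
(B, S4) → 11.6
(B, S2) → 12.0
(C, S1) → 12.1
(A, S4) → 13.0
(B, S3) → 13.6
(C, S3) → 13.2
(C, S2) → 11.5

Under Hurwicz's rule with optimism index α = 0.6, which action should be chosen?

B

A: 0.6·13.3 + 0.4·11.5 = 12.58
B: 0.6·13.6 + 0.4·11.6 = 12.8
C: 0.6·13.2 + 0.4·11.5 = 12.52
Highest Hurwicz score = 12.8 → B.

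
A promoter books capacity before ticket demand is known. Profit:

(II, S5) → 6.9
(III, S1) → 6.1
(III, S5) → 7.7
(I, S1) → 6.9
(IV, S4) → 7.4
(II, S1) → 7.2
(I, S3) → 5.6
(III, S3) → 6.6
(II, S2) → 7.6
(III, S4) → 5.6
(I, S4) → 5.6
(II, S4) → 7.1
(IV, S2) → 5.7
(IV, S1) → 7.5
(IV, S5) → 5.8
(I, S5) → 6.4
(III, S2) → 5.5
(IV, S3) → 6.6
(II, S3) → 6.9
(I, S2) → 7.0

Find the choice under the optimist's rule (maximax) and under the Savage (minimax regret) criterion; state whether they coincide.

Row maxima: I=7.0, II=7.6, III=7.7, IV=7.5
Best best-case = 7.7 → III.
Column bests: S1=7.5, S2=7.6, S3=6.9, S4=7.4, S5=7.7.
I regrets: 0.6, 0.6, 1.3, 1.8, 1.3 → max 1.8
II regrets: 0.3, 0.0, 0.0, 0.3, 0.8 → max 0.8
III regrets: 1.4, 2.1, 0.3, 1.8, 0.0 → max 2.1
IV regrets: 0.0, 1.9, 0.3, 0.0, 1.9 → max 1.9
Smallest max regret = 0.8 → II.

maximax → III; minimax regret → II (disagree)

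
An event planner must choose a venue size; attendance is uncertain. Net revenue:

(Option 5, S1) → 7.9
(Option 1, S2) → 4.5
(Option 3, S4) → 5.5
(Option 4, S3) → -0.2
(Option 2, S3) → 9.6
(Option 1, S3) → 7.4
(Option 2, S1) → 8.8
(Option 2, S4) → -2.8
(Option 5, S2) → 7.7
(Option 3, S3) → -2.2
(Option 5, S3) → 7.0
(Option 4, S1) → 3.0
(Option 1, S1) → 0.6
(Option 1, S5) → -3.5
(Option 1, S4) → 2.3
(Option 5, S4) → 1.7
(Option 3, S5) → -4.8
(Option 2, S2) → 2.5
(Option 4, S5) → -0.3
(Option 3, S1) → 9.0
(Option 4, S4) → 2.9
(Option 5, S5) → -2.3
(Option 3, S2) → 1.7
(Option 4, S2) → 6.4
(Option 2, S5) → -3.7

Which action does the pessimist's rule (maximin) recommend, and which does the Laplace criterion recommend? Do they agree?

Row minima: Option 1=-3.5, Option 2=-3.7, Option 3=-4.8, Option 4=-0.3, Option 5=-2.3
Best worst-case = -0.3 → Option 4.
Row averages: Option 1=2.26, Option 2=2.88, Option 3=1.84, Option 4=2.36, Option 5=4.4
Highest average = 4.4 → Option 5.

maximin → Option 4; laplace → Option 5 (disagree)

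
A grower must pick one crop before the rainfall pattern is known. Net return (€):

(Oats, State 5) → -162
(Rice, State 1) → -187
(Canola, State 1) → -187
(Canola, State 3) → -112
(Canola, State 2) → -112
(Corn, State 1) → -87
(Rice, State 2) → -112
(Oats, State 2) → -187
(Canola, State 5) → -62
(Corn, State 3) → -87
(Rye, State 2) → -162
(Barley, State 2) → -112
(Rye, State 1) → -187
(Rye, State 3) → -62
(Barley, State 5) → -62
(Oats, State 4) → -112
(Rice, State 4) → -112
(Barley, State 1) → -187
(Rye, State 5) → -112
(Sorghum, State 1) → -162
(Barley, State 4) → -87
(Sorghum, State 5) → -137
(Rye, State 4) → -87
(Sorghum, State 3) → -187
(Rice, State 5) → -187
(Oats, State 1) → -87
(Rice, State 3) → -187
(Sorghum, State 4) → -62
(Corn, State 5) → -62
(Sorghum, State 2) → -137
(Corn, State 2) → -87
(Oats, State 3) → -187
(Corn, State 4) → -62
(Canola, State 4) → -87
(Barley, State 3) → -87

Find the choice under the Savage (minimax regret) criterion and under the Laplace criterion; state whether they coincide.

minimax regret → Corn; laplace → Corn (agree)

Column bests: State 1=-87, State 2=-87, State 3=-62, State 4=-62, State 5=-62.
Canola regrets: 100, 25, 50, 25, 0 → max 100
Rye regrets: 100, 75, 0, 25, 50 → max 100
Sorghum regrets: 75, 50, 125, 0, 75 → max 125
Barley regrets: 100, 25, 25, 25, 0 → max 100
Corn regrets: 0, 0, 25, 0, 0 → max 25
Rice regrets: 100, 25, 125, 50, 125 → max 125
Oats regrets: 0, 100, 125, 50, 100 → max 125
Smallest max regret = 25 → Corn.
Row averages: Canola=-112, Rye=-122, Sorghum=-137, Barley=-107, Corn=-77, Rice=-157, Oats=-147
Highest average = -77 → Corn.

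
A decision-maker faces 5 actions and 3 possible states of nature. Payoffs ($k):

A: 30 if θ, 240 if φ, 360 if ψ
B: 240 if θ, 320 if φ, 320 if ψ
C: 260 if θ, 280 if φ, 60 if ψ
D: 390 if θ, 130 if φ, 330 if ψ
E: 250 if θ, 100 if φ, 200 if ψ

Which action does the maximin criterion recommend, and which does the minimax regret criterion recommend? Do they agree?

Row minima: A=30, B=240, C=60, D=130, E=100
Best worst-case = 240 → B.
Column bests: θ=390, φ=320, ψ=360.
A regrets: 360, 80, 0 → max 360
B regrets: 150, 0, 40 → max 150
C regrets: 130, 40, 300 → max 300
D regrets: 0, 190, 30 → max 190
E regrets: 140, 220, 160 → max 220
Smallest max regret = 150 → B.

maximin → B; minimax regret → B (agree)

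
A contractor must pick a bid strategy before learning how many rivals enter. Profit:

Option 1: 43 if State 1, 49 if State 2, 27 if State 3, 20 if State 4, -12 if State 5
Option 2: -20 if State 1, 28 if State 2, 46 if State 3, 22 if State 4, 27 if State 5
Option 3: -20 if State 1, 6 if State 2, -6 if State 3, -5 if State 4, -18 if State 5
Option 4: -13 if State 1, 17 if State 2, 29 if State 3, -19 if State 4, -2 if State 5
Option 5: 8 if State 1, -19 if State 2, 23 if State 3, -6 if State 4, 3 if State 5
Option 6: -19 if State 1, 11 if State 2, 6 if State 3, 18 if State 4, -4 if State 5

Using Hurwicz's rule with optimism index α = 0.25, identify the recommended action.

Option 1

Option 1: 0.25·49 + 0.75·(-12) = 3.25
Option 2: 0.25·46 + 0.75·(-20) = -3.5
Option 3: 0.25·6 + 0.75·(-20) = -13.5
Option 4: 0.25·29 + 0.75·(-19) = -7
Option 5: 0.25·23 + 0.75·(-19) = -8.5
Option 6: 0.25·18 + 0.75·(-19) = -9.75
Highest Hurwicz score = 3.25 → Option 1.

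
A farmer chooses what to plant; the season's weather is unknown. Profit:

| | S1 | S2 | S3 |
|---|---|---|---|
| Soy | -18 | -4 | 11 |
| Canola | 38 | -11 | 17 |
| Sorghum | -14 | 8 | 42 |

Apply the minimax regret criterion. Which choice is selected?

Canola

Column bests: S1=38, S2=8, S3=42.
Soy regrets: 56, 12, 31 → max 56
Canola regrets: 0, 19, 25 → max 25
Sorghum regrets: 52, 0, 0 → max 52
Smallest max regret = 25 → Canola.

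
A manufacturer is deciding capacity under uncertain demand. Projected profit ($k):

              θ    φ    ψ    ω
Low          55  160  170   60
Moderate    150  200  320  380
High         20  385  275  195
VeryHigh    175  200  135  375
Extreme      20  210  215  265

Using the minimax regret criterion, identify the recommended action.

Extreme

Column bests: θ=175, φ=385, ψ=320, ω=380.
Low regrets: 120, 225, 150, 320 → max 320
Moderate regrets: 25, 185, 0, 0 → max 185
High regrets: 155, 0, 45, 185 → max 185
VeryHigh regrets: 0, 185, 185, 5 → max 185
Extreme regrets: 155, 175, 105, 115 → max 175
Smallest max regret = 175 → Extreme.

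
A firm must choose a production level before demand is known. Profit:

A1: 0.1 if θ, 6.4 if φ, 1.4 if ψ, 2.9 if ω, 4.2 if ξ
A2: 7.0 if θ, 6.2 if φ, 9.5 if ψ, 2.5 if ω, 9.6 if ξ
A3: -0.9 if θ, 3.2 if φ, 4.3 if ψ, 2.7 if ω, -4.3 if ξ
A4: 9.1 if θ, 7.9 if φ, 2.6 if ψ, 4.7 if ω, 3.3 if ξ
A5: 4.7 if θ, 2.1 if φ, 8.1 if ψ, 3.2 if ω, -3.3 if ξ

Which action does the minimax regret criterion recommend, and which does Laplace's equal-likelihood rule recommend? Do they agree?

Column bests: θ=9.1, φ=7.9, ψ=9.5, ω=4.7, ξ=9.6.
A1 regrets: 9.0, 1.5, 8.1, 1.8, 5.4 → max 9.0
A2 regrets: 2.1, 1.7, 0.0, 2.2, 0.0 → max 2.2
A3 regrets: 10.0, 4.7, 5.2, 2.0, 13.9 → max 13.9
A4 regrets: 0.0, 0.0, 6.9, 0.0, 6.3 → max 6.9
A5 regrets: 4.4, 5.8, 1.4, 1.5, 12.9 → max 12.9
Smallest max regret = 2.2 → A2.
Row averages: A1=3, A2=6.96, A3=1, A4=5.52, A5=2.96
Highest average = 6.96 → A2.

minimax regret → A2; laplace → A2 (agree)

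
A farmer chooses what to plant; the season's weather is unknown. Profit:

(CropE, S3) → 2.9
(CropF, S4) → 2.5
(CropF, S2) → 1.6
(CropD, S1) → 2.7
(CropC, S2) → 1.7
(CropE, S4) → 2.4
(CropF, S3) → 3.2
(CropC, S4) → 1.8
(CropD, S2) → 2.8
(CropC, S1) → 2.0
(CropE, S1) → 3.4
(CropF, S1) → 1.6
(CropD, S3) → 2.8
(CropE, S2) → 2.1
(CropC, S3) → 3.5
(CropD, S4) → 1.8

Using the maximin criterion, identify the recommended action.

Row minima: CropE=2.1, CropD=1.8, CropC=1.7, CropF=1.6
Best worst-case = 2.1 → CropE.

CropE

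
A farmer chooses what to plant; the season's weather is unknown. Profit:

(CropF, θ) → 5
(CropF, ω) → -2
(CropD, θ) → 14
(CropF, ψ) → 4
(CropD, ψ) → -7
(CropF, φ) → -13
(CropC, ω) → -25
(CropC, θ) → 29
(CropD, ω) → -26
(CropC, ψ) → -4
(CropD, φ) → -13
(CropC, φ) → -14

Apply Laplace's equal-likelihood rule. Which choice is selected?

CropF

Row averages: CropC=-3.5, CropD=-8, CropF=-1.5
Highest average = -1.5 → CropF.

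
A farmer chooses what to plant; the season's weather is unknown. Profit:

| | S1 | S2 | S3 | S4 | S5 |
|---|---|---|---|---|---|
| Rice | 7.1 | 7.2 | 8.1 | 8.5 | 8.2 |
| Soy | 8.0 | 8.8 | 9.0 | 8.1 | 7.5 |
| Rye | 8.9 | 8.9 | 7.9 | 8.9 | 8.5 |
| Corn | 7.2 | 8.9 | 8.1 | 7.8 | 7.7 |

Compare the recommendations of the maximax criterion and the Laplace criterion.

maximax → Soy; laplace → Rye (disagree)

Row maxima: Rice=8.5, Soy=9.0, Rye=8.9, Corn=8.9
Best best-case = 9.0 → Soy.
Row averages: Rice=7.82, Soy=8.28, Rye=8.62, Corn=7.94
Highest average = 8.62 → Rye.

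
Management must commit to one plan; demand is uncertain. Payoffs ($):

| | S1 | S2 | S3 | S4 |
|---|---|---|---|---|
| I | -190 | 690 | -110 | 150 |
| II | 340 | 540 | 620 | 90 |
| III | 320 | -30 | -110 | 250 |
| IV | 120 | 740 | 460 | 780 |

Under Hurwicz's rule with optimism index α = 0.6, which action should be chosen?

IV

I: 0.6·690 + 0.4·(-190) = 338
II: 0.6·620 + 0.4·90 = 408
III: 0.6·320 + 0.4·(-110) = 148
IV: 0.6·780 + 0.4·120 = 516
Highest Hurwicz score = 516 → IV.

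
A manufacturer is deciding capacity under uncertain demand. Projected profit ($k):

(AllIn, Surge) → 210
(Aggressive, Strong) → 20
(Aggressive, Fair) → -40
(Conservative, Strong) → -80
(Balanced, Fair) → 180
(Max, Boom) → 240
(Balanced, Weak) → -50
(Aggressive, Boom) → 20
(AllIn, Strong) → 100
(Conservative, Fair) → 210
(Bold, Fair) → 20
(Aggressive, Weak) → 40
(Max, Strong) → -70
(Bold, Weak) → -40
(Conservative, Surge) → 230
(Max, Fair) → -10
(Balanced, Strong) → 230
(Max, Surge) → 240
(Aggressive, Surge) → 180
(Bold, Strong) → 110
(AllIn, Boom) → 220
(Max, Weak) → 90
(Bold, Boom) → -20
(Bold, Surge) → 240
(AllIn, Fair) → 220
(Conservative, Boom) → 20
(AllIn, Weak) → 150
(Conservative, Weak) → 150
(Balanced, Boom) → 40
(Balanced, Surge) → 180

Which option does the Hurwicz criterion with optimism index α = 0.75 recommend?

Conservative: 0.75·230 + 0.25·(-80) = 152.5
Balanced: 0.75·230 + 0.25·(-50) = 160
Aggressive: 0.75·180 + 0.25·(-40) = 125
Bold: 0.75·240 + 0.25·(-40) = 170
AllIn: 0.75·220 + 0.25·100 = 190
Max: 0.75·240 + 0.25·(-70) = 162.5
Highest Hurwicz score = 190 → AllIn.

AllIn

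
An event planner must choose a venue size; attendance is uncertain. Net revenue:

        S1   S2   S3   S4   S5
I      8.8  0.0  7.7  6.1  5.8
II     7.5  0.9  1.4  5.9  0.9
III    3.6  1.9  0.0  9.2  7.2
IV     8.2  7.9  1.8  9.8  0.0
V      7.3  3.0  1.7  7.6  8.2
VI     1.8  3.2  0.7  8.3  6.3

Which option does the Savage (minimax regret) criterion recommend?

V

Column bests: S1=8.8, S2=7.9, S3=7.7, S4=9.8, S5=8.2.
I regrets: 0.0, 7.9, 0.0, 3.7, 2.4 → max 7.9
II regrets: 1.3, 7.0, 6.3, 3.9, 7.3 → max 7.3
III regrets: 5.2, 6.0, 7.7, 0.6, 1.0 → max 7.7
IV regrets: 0.6, 0.0, 5.9, 0.0, 8.2 → max 8.2
V regrets: 1.5, 4.9, 6.0, 2.2, 0.0 → max 6.0
VI regrets: 7.0, 4.7, 7.0, 1.5, 1.9 → max 7.0
Smallest max regret = 6.0 → V.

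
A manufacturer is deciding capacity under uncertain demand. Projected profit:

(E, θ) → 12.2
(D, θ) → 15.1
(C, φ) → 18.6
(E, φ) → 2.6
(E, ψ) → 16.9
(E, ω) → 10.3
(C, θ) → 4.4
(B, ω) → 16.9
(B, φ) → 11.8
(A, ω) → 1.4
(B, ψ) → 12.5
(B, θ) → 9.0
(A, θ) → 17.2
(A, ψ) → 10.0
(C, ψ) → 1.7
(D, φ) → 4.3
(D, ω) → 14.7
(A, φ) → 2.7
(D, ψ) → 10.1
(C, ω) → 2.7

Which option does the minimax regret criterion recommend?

Column bests: θ=17.2, φ=18.6, ψ=16.9, ω=16.9.
A regrets: 0.0, 15.9, 6.9, 15.5 → max 15.9
B regrets: 8.2, 6.8, 4.4, 0.0 → max 8.2
C regrets: 12.8, 0.0, 15.2, 14.2 → max 15.2
D regrets: 2.1, 14.3, 6.8, 2.2 → max 14.3
E regrets: 5.0, 16.0, 0.0, 6.6 → max 16.0
Smallest max regret = 8.2 → B.

B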